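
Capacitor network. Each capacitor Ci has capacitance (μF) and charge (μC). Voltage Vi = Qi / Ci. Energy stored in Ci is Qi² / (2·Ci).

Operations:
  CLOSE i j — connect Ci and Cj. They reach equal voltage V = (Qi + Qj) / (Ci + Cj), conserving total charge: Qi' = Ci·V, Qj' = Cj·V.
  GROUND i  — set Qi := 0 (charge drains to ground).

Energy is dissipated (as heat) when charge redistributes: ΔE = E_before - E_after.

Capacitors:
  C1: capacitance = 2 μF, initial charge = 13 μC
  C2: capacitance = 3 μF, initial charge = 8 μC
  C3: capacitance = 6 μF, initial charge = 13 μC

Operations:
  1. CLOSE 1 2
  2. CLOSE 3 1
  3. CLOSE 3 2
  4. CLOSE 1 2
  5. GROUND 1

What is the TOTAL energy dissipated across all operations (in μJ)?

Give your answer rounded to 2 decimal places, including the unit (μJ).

Answer: 23.28 μJ

Derivation:
Initial: C1(2μF, Q=13μC, V=6.50V), C2(3μF, Q=8μC, V=2.67V), C3(6μF, Q=13μC, V=2.17V)
Op 1: CLOSE 1-2: Q_total=21.00, C_total=5.00, V=4.20; Q1=8.40, Q2=12.60; dissipated=8.817
Op 2: CLOSE 3-1: Q_total=21.40, C_total=8.00, V=2.67; Q3=16.05, Q1=5.35; dissipated=3.101
Op 3: CLOSE 3-2: Q_total=28.65, C_total=9.00, V=3.18; Q3=19.10, Q2=9.55; dissipated=2.326
Op 4: CLOSE 1-2: Q_total=14.90, C_total=5.00, V=2.98; Q1=5.96, Q2=8.94; dissipated=0.155
Op 5: GROUND 1: Q1=0; energy lost=8.880
Total dissipated: 23.279 μJ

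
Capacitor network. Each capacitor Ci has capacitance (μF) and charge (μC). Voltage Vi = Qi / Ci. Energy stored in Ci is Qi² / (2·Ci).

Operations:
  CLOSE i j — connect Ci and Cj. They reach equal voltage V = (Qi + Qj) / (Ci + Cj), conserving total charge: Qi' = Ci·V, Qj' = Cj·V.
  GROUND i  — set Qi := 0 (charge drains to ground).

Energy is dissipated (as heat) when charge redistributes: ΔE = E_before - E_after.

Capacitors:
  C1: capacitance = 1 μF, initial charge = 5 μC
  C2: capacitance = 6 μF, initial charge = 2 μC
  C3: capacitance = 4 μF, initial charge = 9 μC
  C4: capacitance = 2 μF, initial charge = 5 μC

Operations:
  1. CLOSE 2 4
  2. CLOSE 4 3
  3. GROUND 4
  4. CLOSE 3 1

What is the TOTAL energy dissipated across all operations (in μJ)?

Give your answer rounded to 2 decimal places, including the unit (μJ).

Answer: 12.11 μJ

Derivation:
Initial: C1(1μF, Q=5μC, V=5.00V), C2(6μF, Q=2μC, V=0.33V), C3(4μF, Q=9μC, V=2.25V), C4(2μF, Q=5μC, V=2.50V)
Op 1: CLOSE 2-4: Q_total=7.00, C_total=8.00, V=0.88; Q2=5.25, Q4=1.75; dissipated=3.521
Op 2: CLOSE 4-3: Q_total=10.75, C_total=6.00, V=1.79; Q4=3.58, Q3=7.17; dissipated=1.260
Op 3: GROUND 4: Q4=0; energy lost=3.210
Op 4: CLOSE 3-1: Q_total=12.17, C_total=5.00, V=2.43; Q3=9.73, Q1=2.43; dissipated=4.117
Total dissipated: 12.109 μJ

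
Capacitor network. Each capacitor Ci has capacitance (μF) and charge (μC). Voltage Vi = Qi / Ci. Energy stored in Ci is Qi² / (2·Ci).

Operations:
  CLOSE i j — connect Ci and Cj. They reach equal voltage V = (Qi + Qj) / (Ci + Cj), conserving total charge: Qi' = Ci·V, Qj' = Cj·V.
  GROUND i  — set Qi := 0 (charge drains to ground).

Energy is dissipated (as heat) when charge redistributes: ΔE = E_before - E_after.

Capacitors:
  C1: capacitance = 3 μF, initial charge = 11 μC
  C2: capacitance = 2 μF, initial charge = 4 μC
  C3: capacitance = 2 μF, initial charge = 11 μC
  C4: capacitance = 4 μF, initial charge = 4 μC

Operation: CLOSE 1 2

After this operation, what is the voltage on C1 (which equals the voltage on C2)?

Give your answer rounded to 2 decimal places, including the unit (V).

Initial: C1(3μF, Q=11μC, V=3.67V), C2(2μF, Q=4μC, V=2.00V), C3(2μF, Q=11μC, V=5.50V), C4(4μF, Q=4μC, V=1.00V)
Op 1: CLOSE 1-2: Q_total=15.00, C_total=5.00, V=3.00; Q1=9.00, Q2=6.00; dissipated=1.667

Answer: 3.00 V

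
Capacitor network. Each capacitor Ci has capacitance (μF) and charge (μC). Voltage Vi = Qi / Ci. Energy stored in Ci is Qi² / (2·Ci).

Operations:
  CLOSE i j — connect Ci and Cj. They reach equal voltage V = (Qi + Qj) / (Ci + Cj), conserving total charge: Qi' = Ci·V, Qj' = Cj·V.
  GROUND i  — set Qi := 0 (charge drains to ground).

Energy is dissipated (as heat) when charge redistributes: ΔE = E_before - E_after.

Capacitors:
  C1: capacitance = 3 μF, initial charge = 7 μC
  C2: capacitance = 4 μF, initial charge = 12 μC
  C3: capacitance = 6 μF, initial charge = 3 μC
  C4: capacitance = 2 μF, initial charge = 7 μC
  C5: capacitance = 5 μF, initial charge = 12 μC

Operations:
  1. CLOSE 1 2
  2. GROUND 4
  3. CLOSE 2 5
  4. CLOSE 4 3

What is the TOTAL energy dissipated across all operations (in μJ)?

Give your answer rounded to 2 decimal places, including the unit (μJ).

Initial: C1(3μF, Q=7μC, V=2.33V), C2(4μF, Q=12μC, V=3.00V), C3(6μF, Q=3μC, V=0.50V), C4(2μF, Q=7μC, V=3.50V), C5(5μF, Q=12μC, V=2.40V)
Op 1: CLOSE 1-2: Q_total=19.00, C_total=7.00, V=2.71; Q1=8.14, Q2=10.86; dissipated=0.381
Op 2: GROUND 4: Q4=0; energy lost=12.250
Op 3: CLOSE 2-5: Q_total=22.86, C_total=9.00, V=2.54; Q2=10.16, Q5=12.70; dissipated=0.110
Op 4: CLOSE 4-3: Q_total=3.00, C_total=8.00, V=0.38; Q4=0.75, Q3=2.25; dissipated=0.188
Total dissipated: 12.928 μJ

Answer: 12.93 μJ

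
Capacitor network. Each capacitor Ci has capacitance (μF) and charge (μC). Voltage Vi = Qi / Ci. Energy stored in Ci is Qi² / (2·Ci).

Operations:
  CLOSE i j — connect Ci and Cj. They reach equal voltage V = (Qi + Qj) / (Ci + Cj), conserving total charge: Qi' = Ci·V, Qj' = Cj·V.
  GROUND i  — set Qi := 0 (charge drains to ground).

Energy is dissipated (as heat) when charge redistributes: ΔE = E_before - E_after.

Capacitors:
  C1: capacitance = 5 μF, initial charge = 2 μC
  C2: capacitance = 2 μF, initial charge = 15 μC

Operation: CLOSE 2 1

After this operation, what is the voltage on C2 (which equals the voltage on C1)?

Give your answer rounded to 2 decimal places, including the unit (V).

Answer: 2.43 V

Derivation:
Initial: C1(5μF, Q=2μC, V=0.40V), C2(2μF, Q=15μC, V=7.50V)
Op 1: CLOSE 2-1: Q_total=17.00, C_total=7.00, V=2.43; Q2=4.86, Q1=12.14; dissipated=36.007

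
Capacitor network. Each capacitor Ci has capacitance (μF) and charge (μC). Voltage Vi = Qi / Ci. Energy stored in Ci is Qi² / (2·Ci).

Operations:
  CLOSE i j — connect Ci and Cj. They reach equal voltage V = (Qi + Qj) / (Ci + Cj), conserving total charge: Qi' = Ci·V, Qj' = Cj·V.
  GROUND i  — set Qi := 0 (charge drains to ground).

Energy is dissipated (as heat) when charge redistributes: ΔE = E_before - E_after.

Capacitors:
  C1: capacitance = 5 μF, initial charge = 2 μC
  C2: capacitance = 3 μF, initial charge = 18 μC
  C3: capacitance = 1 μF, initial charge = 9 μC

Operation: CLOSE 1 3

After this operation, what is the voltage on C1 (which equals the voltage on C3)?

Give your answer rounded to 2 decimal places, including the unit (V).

Initial: C1(5μF, Q=2μC, V=0.40V), C2(3μF, Q=18μC, V=6.00V), C3(1μF, Q=9μC, V=9.00V)
Op 1: CLOSE 1-3: Q_total=11.00, C_total=6.00, V=1.83; Q1=9.17, Q3=1.83; dissipated=30.817

Answer: 1.83 V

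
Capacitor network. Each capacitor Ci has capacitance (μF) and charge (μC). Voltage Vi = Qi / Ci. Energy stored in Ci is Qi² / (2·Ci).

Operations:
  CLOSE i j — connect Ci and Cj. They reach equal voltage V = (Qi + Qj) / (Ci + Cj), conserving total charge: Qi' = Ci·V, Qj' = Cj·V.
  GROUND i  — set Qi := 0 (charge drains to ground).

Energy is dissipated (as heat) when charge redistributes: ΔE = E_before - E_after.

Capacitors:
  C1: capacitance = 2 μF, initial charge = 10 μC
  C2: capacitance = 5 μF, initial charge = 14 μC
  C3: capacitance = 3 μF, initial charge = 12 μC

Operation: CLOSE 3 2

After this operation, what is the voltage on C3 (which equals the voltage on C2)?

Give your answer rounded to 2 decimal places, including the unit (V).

Initial: C1(2μF, Q=10μC, V=5.00V), C2(5μF, Q=14μC, V=2.80V), C3(3μF, Q=12μC, V=4.00V)
Op 1: CLOSE 3-2: Q_total=26.00, C_total=8.00, V=3.25; Q3=9.75, Q2=16.25; dissipated=1.350

Answer: 3.25 V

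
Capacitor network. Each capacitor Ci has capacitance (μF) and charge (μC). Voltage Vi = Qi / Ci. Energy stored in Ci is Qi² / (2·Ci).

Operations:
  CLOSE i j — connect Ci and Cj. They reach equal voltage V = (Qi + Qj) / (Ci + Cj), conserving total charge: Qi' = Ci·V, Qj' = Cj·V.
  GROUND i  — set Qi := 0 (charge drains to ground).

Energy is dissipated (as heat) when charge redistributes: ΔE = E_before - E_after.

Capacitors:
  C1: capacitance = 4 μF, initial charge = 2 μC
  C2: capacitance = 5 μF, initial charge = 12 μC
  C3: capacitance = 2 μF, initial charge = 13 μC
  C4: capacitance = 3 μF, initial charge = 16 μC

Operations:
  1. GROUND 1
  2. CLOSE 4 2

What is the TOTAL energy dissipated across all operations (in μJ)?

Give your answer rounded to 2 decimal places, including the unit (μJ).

Answer: 8.57 μJ

Derivation:
Initial: C1(4μF, Q=2μC, V=0.50V), C2(5μF, Q=12μC, V=2.40V), C3(2μF, Q=13μC, V=6.50V), C4(3μF, Q=16μC, V=5.33V)
Op 1: GROUND 1: Q1=0; energy lost=0.500
Op 2: CLOSE 4-2: Q_total=28.00, C_total=8.00, V=3.50; Q4=10.50, Q2=17.50; dissipated=8.067
Total dissipated: 8.567 μJ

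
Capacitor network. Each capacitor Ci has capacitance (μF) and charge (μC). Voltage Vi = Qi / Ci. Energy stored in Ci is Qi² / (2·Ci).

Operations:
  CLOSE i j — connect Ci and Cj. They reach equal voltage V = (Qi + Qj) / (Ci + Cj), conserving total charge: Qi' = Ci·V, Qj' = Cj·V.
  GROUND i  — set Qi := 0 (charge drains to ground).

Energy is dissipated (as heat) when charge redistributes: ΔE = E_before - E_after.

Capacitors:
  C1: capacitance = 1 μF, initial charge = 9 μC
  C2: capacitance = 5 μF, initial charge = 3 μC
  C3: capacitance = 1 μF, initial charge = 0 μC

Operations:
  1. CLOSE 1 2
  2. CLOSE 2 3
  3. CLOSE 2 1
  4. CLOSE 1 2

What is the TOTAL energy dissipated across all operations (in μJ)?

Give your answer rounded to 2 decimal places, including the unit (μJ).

Answer: 31.11 μJ

Derivation:
Initial: C1(1μF, Q=9μC, V=9.00V), C2(5μF, Q=3μC, V=0.60V), C3(1μF, Q=0μC, V=0.00V)
Op 1: CLOSE 1-2: Q_total=12.00, C_total=6.00, V=2.00; Q1=2.00, Q2=10.00; dissipated=29.400
Op 2: CLOSE 2-3: Q_total=10.00, C_total=6.00, V=1.67; Q2=8.33, Q3=1.67; dissipated=1.667
Op 3: CLOSE 2-1: Q_total=10.33, C_total=6.00, V=1.72; Q2=8.61, Q1=1.72; dissipated=0.046
Op 4: CLOSE 1-2: Q_total=10.33, C_total=6.00, V=1.72; Q1=1.72, Q2=8.61; dissipated=0.000
Total dissipated: 31.113 μJ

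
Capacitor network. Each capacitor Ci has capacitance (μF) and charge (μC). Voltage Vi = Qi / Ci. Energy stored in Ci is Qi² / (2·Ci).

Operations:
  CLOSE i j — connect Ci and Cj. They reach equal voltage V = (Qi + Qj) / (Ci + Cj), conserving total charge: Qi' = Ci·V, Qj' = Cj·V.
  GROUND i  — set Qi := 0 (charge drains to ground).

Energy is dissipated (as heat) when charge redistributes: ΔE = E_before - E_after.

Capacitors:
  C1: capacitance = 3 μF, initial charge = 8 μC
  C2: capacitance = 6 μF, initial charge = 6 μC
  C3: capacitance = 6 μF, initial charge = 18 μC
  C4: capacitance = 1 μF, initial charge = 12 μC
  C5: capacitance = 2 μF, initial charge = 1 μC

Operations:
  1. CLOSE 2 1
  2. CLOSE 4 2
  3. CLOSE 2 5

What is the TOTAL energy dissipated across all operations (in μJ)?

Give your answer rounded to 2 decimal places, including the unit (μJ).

Answer: 54.40 μJ

Derivation:
Initial: C1(3μF, Q=8μC, V=2.67V), C2(6μF, Q=6μC, V=1.00V), C3(6μF, Q=18μC, V=3.00V), C4(1μF, Q=12μC, V=12.00V), C5(2μF, Q=1μC, V=0.50V)
Op 1: CLOSE 2-1: Q_total=14.00, C_total=9.00, V=1.56; Q2=9.33, Q1=4.67; dissipated=2.778
Op 2: CLOSE 4-2: Q_total=21.33, C_total=7.00, V=3.05; Q4=3.05, Q2=18.29; dissipated=46.751
Op 3: CLOSE 2-5: Q_total=19.29, C_total=8.00, V=2.41; Q2=14.46, Q5=4.82; dissipated=4.868
Total dissipated: 54.397 μJ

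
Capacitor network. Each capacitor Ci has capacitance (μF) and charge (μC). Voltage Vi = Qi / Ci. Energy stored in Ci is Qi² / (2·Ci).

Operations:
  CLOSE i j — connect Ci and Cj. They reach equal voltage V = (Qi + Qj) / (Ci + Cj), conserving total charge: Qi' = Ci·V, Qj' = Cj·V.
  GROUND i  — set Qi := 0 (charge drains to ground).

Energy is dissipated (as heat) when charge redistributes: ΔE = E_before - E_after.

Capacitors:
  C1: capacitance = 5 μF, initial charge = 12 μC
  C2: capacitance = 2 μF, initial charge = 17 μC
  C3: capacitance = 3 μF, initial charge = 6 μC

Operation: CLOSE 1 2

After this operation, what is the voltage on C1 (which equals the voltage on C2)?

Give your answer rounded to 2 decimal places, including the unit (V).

Initial: C1(5μF, Q=12μC, V=2.40V), C2(2μF, Q=17μC, V=8.50V), C3(3μF, Q=6μC, V=2.00V)
Op 1: CLOSE 1-2: Q_total=29.00, C_total=7.00, V=4.14; Q1=20.71, Q2=8.29; dissipated=26.579

Answer: 4.14 V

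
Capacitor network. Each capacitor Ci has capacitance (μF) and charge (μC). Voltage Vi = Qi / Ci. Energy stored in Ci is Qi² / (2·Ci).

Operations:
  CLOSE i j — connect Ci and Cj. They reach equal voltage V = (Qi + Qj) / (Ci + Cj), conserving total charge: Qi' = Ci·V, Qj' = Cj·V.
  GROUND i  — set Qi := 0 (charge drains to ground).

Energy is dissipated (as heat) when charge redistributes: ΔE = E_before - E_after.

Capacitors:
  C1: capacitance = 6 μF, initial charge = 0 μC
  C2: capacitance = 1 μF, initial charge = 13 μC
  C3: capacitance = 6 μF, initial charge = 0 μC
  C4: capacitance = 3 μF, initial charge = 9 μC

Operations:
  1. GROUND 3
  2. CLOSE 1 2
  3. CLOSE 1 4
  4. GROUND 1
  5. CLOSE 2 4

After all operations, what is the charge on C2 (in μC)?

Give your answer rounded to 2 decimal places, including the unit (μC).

Initial: C1(6μF, Q=0μC, V=0.00V), C2(1μF, Q=13μC, V=13.00V), C3(6μF, Q=0μC, V=0.00V), C4(3μF, Q=9μC, V=3.00V)
Op 1: GROUND 3: Q3=0; energy lost=0.000
Op 2: CLOSE 1-2: Q_total=13.00, C_total=7.00, V=1.86; Q1=11.14, Q2=1.86; dissipated=72.429
Op 3: CLOSE 1-4: Q_total=20.14, C_total=9.00, V=2.24; Q1=13.43, Q4=6.71; dissipated=1.306
Op 4: GROUND 1: Q1=0; energy lost=15.027
Op 5: CLOSE 2-4: Q_total=8.57, C_total=4.00, V=2.14; Q2=2.14, Q4=6.43; dissipated=0.054
Final charges: Q1=0.00, Q2=2.14, Q3=0.00, Q4=6.43

Answer: 2.14 μC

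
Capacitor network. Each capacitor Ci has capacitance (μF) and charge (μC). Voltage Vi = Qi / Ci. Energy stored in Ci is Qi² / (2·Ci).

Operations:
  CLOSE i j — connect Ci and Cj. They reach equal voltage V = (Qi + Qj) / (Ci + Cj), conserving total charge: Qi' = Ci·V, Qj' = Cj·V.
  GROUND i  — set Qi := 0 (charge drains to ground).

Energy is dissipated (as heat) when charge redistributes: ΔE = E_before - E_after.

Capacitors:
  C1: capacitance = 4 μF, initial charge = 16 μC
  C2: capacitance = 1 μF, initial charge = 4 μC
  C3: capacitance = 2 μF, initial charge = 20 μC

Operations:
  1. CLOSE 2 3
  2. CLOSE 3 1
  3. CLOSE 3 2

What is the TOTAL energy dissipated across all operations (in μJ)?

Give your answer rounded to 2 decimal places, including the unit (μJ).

Answer: 25.04 μJ

Derivation:
Initial: C1(4μF, Q=16μC, V=4.00V), C2(1μF, Q=4μC, V=4.00V), C3(2μF, Q=20μC, V=10.00V)
Op 1: CLOSE 2-3: Q_total=24.00, C_total=3.00, V=8.00; Q2=8.00, Q3=16.00; dissipated=12.000
Op 2: CLOSE 3-1: Q_total=32.00, C_total=6.00, V=5.33; Q3=10.67, Q1=21.33; dissipated=10.667
Op 3: CLOSE 3-2: Q_total=18.67, C_total=3.00, V=6.22; Q3=12.44, Q2=6.22; dissipated=2.370
Total dissipated: 25.037 μJ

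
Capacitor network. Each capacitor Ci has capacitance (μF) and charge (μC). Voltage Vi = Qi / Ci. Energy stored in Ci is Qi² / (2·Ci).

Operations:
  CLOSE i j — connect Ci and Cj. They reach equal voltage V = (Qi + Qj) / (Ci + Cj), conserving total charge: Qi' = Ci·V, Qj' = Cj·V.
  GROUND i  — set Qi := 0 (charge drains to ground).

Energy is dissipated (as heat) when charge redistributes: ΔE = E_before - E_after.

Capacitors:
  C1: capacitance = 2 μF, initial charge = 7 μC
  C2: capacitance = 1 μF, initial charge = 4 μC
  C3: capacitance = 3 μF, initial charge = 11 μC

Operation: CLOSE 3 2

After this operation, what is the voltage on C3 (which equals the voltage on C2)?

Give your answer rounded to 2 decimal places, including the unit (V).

Initial: C1(2μF, Q=7μC, V=3.50V), C2(1μF, Q=4μC, V=4.00V), C3(3μF, Q=11μC, V=3.67V)
Op 1: CLOSE 3-2: Q_total=15.00, C_total=4.00, V=3.75; Q3=11.25, Q2=3.75; dissipated=0.042

Answer: 3.75 V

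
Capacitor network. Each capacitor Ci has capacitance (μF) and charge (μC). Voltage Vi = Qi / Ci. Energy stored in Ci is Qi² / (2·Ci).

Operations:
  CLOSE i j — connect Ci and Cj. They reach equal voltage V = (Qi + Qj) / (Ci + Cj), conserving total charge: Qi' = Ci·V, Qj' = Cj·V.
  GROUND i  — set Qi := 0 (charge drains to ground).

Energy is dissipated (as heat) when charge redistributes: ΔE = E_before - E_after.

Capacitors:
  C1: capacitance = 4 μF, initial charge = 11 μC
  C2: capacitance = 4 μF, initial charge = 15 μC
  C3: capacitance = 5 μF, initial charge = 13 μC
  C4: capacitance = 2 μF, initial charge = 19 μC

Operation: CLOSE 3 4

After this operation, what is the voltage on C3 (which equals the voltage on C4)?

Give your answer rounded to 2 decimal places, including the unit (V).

Answer: 4.57 V

Derivation:
Initial: C1(4μF, Q=11μC, V=2.75V), C2(4μF, Q=15μC, V=3.75V), C3(5μF, Q=13μC, V=2.60V), C4(2μF, Q=19μC, V=9.50V)
Op 1: CLOSE 3-4: Q_total=32.00, C_total=7.00, V=4.57; Q3=22.86, Q4=9.14; dissipated=34.007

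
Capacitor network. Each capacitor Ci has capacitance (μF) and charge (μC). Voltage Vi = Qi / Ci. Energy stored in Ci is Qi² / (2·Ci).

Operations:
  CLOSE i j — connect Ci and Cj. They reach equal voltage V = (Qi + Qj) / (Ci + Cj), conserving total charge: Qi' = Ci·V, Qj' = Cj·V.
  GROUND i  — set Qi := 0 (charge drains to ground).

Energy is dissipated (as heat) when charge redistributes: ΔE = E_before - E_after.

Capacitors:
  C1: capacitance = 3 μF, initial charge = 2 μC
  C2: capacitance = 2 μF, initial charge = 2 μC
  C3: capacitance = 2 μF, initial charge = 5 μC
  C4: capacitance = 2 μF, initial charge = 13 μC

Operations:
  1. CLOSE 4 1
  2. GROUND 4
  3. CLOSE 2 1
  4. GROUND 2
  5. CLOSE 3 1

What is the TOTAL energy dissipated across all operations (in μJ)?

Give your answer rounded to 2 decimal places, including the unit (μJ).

Answer: 36.71 μJ

Derivation:
Initial: C1(3μF, Q=2μC, V=0.67V), C2(2μF, Q=2μC, V=1.00V), C3(2μF, Q=5μC, V=2.50V), C4(2μF, Q=13μC, V=6.50V)
Op 1: CLOSE 4-1: Q_total=15.00, C_total=5.00, V=3.00; Q4=6.00, Q1=9.00; dissipated=20.417
Op 2: GROUND 4: Q4=0; energy lost=9.000
Op 3: CLOSE 2-1: Q_total=11.00, C_total=5.00, V=2.20; Q2=4.40, Q1=6.60; dissipated=2.400
Op 4: GROUND 2: Q2=0; energy lost=4.840
Op 5: CLOSE 3-1: Q_total=11.60, C_total=5.00, V=2.32; Q3=4.64, Q1=6.96; dissipated=0.054
Total dissipated: 36.711 μJ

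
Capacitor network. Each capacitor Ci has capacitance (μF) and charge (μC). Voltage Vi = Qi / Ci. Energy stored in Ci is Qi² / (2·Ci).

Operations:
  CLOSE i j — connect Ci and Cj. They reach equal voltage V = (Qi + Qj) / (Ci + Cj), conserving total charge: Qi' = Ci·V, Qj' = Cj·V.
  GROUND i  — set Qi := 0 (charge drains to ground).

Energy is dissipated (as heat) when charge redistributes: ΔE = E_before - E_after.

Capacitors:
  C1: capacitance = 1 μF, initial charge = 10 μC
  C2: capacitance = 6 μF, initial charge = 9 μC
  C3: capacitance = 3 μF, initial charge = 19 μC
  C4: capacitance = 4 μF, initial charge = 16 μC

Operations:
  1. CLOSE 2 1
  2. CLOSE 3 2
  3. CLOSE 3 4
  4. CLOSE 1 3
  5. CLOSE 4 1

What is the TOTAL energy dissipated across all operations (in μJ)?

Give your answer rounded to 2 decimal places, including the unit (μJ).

Answer: 44.69 μJ

Derivation:
Initial: C1(1μF, Q=10μC, V=10.00V), C2(6μF, Q=9μC, V=1.50V), C3(3μF, Q=19μC, V=6.33V), C4(4μF, Q=16μC, V=4.00V)
Op 1: CLOSE 2-1: Q_total=19.00, C_total=7.00, V=2.71; Q2=16.29, Q1=2.71; dissipated=30.964
Op 2: CLOSE 3-2: Q_total=35.29, C_total=9.00, V=3.92; Q3=11.76, Q2=23.52; dissipated=13.098
Op 3: CLOSE 3-4: Q_total=27.76, C_total=7.00, V=3.97; Q3=11.90, Q4=15.86; dissipated=0.005
Op 4: CLOSE 1-3: Q_total=14.61, C_total=4.00, V=3.65; Q1=3.65, Q3=10.96; dissipated=0.588
Op 5: CLOSE 4-1: Q_total=19.52, C_total=5.00, V=3.90; Q4=15.61, Q1=3.90; dissipated=0.039
Total dissipated: 44.694 μJ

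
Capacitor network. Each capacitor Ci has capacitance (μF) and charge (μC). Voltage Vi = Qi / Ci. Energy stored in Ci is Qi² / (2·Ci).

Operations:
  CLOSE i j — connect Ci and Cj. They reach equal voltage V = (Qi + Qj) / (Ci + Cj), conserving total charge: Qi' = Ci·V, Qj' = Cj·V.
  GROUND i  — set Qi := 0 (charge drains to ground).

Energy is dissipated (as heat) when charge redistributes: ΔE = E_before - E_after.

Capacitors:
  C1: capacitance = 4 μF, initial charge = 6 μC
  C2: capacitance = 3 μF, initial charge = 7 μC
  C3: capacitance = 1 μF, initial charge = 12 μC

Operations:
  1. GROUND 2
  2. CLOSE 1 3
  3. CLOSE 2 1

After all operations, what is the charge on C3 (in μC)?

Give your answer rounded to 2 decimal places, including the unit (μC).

Answer: 3.60 μC

Derivation:
Initial: C1(4μF, Q=6μC, V=1.50V), C2(3μF, Q=7μC, V=2.33V), C3(1μF, Q=12μC, V=12.00V)
Op 1: GROUND 2: Q2=0; energy lost=8.167
Op 2: CLOSE 1-3: Q_total=18.00, C_total=5.00, V=3.60; Q1=14.40, Q3=3.60; dissipated=44.100
Op 3: CLOSE 2-1: Q_total=14.40, C_total=7.00, V=2.06; Q2=6.17, Q1=8.23; dissipated=11.109
Final charges: Q1=8.23, Q2=6.17, Q3=3.60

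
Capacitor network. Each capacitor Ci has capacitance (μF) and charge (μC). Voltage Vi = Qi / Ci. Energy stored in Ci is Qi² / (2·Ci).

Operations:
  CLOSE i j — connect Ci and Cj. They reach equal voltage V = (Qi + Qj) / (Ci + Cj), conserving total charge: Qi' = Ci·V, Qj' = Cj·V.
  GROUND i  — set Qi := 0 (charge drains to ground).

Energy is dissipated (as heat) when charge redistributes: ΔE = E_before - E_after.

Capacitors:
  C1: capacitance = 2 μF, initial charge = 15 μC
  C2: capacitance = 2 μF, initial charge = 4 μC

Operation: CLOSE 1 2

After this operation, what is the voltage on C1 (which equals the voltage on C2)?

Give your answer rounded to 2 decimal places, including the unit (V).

Initial: C1(2μF, Q=15μC, V=7.50V), C2(2μF, Q=4μC, V=2.00V)
Op 1: CLOSE 1-2: Q_total=19.00, C_total=4.00, V=4.75; Q1=9.50, Q2=9.50; dissipated=15.125

Answer: 4.75 V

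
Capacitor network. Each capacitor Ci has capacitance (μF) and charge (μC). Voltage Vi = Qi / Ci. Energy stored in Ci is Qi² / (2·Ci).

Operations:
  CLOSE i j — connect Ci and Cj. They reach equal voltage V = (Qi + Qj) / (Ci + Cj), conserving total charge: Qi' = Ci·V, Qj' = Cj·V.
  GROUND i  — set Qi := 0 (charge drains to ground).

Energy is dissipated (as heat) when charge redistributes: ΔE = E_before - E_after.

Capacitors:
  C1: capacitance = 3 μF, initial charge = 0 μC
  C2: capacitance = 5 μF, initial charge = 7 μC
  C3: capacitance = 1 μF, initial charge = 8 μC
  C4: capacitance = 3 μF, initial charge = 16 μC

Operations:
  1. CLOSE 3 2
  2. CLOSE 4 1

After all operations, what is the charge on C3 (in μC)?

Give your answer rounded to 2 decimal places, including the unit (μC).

Initial: C1(3μF, Q=0μC, V=0.00V), C2(5μF, Q=7μC, V=1.40V), C3(1μF, Q=8μC, V=8.00V), C4(3μF, Q=16μC, V=5.33V)
Op 1: CLOSE 3-2: Q_total=15.00, C_total=6.00, V=2.50; Q3=2.50, Q2=12.50; dissipated=18.150
Op 2: CLOSE 4-1: Q_total=16.00, C_total=6.00, V=2.67; Q4=8.00, Q1=8.00; dissipated=21.333
Final charges: Q1=8.00, Q2=12.50, Q3=2.50, Q4=8.00

Answer: 2.50 μC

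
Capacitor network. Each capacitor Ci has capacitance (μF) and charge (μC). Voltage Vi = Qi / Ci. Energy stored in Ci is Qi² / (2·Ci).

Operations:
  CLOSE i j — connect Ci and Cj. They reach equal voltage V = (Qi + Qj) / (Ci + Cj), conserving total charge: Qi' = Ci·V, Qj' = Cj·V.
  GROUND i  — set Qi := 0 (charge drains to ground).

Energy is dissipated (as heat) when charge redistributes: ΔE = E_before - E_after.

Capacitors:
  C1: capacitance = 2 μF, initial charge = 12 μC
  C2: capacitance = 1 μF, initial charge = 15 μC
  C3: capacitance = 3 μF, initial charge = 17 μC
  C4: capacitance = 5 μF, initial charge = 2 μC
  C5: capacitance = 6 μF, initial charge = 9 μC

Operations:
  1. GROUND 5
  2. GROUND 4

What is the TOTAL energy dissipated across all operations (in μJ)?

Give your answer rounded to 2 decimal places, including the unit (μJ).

Initial: C1(2μF, Q=12μC, V=6.00V), C2(1μF, Q=15μC, V=15.00V), C3(3μF, Q=17μC, V=5.67V), C4(5μF, Q=2μC, V=0.40V), C5(6μF, Q=9μC, V=1.50V)
Op 1: GROUND 5: Q5=0; energy lost=6.750
Op 2: GROUND 4: Q4=0; energy lost=0.400
Total dissipated: 7.150 μJ

Answer: 7.15 μJ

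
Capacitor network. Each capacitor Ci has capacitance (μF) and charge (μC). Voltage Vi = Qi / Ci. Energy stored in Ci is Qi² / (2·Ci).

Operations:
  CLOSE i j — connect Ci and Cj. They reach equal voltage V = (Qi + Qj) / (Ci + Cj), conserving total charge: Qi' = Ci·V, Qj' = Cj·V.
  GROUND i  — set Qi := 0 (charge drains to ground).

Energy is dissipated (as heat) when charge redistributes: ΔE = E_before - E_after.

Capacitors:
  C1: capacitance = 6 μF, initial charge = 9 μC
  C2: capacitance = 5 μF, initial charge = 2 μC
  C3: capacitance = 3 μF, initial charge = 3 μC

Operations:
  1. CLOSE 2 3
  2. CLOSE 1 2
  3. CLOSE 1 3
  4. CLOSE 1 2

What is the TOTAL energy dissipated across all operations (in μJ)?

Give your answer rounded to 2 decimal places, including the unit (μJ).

Initial: C1(6μF, Q=9μC, V=1.50V), C2(5μF, Q=2μC, V=0.40V), C3(3μF, Q=3μC, V=1.00V)
Op 1: CLOSE 2-3: Q_total=5.00, C_total=8.00, V=0.62; Q2=3.12, Q3=1.88; dissipated=0.338
Op 2: CLOSE 1-2: Q_total=12.12, C_total=11.00, V=1.10; Q1=6.61, Q2=5.51; dissipated=1.044
Op 3: CLOSE 1-3: Q_total=8.49, C_total=9.00, V=0.94; Q1=5.66, Q3=2.83; dissipated=0.228
Op 4: CLOSE 1-2: Q_total=11.17, C_total=11.00, V=1.02; Q1=6.09, Q2=5.08; dissipated=0.035
Total dissipated: 1.644 μJ

Answer: 1.64 μJ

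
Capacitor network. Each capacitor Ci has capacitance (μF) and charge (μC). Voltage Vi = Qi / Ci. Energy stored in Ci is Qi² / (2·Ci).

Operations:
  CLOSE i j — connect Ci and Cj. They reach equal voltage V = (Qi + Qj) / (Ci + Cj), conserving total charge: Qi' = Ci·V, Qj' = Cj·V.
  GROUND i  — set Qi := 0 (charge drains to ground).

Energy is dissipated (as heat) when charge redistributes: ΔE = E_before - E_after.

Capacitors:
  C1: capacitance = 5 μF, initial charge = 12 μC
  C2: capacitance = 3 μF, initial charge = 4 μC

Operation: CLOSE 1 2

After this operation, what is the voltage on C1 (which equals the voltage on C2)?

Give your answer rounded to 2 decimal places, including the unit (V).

Initial: C1(5μF, Q=12μC, V=2.40V), C2(3μF, Q=4μC, V=1.33V)
Op 1: CLOSE 1-2: Q_total=16.00, C_total=8.00, V=2.00; Q1=10.00, Q2=6.00; dissipated=1.067

Answer: 2.00 V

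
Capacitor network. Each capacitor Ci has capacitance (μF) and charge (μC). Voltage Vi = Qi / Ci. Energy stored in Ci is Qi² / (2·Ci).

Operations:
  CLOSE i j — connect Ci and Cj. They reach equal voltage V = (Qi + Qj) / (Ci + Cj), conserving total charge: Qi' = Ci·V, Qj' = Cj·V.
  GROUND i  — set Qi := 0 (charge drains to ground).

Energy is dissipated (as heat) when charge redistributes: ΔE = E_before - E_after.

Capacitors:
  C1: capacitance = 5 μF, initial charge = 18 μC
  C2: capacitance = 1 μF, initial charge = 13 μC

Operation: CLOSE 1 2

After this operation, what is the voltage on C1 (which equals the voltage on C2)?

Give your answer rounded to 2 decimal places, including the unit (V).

Answer: 5.17 V

Derivation:
Initial: C1(5μF, Q=18μC, V=3.60V), C2(1μF, Q=13μC, V=13.00V)
Op 1: CLOSE 1-2: Q_total=31.00, C_total=6.00, V=5.17; Q1=25.83, Q2=5.17; dissipated=36.817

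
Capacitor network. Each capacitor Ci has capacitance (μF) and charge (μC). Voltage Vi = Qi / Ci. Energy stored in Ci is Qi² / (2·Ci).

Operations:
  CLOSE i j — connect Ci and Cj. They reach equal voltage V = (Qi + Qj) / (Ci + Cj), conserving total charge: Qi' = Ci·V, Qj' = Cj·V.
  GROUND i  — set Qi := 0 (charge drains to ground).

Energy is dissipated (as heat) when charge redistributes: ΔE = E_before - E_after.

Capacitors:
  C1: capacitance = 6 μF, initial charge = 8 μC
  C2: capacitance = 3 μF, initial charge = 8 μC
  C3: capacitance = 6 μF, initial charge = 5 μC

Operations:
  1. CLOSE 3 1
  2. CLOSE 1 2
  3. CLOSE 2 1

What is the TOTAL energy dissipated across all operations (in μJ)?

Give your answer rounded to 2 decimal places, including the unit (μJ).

Initial: C1(6μF, Q=8μC, V=1.33V), C2(3μF, Q=8μC, V=2.67V), C3(6μF, Q=5μC, V=0.83V)
Op 1: CLOSE 3-1: Q_total=13.00, C_total=12.00, V=1.08; Q3=6.50, Q1=6.50; dissipated=0.375
Op 2: CLOSE 1-2: Q_total=14.50, C_total=9.00, V=1.61; Q1=9.67, Q2=4.83; dissipated=2.507
Op 3: CLOSE 2-1: Q_total=14.50, C_total=9.00, V=1.61; Q2=4.83, Q1=9.67; dissipated=0.000
Total dissipated: 2.882 μJ

Answer: 2.88 μJ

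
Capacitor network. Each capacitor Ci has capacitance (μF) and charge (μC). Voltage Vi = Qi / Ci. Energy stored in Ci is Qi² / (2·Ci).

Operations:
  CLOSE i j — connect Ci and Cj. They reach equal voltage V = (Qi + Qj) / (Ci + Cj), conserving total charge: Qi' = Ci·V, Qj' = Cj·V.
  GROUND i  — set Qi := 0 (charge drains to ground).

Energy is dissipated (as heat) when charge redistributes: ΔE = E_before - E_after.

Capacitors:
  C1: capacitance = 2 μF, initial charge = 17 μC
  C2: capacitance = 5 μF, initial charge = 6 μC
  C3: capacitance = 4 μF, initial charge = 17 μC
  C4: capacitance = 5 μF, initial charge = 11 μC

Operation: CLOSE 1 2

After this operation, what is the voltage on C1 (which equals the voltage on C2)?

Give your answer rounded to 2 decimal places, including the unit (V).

Answer: 3.29 V

Derivation:
Initial: C1(2μF, Q=17μC, V=8.50V), C2(5μF, Q=6μC, V=1.20V), C3(4μF, Q=17μC, V=4.25V), C4(5μF, Q=11μC, V=2.20V)
Op 1: CLOSE 1-2: Q_total=23.00, C_total=7.00, V=3.29; Q1=6.57, Q2=16.43; dissipated=38.064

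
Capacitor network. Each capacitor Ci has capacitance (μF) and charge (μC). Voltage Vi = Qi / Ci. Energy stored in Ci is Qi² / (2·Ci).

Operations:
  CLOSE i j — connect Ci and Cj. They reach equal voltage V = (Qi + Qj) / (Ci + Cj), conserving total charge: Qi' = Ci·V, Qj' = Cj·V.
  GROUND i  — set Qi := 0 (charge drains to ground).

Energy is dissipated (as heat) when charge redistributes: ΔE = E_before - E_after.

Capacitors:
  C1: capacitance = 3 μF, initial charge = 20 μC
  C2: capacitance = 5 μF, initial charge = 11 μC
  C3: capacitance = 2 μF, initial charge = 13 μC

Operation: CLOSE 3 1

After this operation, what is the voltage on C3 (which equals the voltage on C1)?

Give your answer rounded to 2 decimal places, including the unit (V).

Answer: 6.60 V

Derivation:
Initial: C1(3μF, Q=20μC, V=6.67V), C2(5μF, Q=11μC, V=2.20V), C3(2μF, Q=13μC, V=6.50V)
Op 1: CLOSE 3-1: Q_total=33.00, C_total=5.00, V=6.60; Q3=13.20, Q1=19.80; dissipated=0.017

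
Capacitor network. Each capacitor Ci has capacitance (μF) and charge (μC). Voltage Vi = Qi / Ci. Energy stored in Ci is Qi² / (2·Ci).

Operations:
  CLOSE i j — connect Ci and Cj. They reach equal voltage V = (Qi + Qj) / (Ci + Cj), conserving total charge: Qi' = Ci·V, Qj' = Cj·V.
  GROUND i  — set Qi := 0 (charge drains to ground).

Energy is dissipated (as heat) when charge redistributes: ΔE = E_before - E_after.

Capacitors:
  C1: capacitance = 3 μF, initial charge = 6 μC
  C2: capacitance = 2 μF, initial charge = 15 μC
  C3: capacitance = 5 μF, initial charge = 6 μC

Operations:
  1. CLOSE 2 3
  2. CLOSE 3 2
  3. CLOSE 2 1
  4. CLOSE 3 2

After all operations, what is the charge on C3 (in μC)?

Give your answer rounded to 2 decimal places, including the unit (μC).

Initial: C1(3μF, Q=6μC, V=2.00V), C2(2μF, Q=15μC, V=7.50V), C3(5μF, Q=6μC, V=1.20V)
Op 1: CLOSE 2-3: Q_total=21.00, C_total=7.00, V=3.00; Q2=6.00, Q3=15.00; dissipated=28.350
Op 2: CLOSE 3-2: Q_total=21.00, C_total=7.00, V=3.00; Q3=15.00, Q2=6.00; dissipated=0.000
Op 3: CLOSE 2-1: Q_total=12.00, C_total=5.00, V=2.40; Q2=4.80, Q1=7.20; dissipated=0.600
Op 4: CLOSE 3-2: Q_total=19.80, C_total=7.00, V=2.83; Q3=14.14, Q2=5.66; dissipated=0.257
Final charges: Q1=7.20, Q2=5.66, Q3=14.14

Answer: 14.14 μC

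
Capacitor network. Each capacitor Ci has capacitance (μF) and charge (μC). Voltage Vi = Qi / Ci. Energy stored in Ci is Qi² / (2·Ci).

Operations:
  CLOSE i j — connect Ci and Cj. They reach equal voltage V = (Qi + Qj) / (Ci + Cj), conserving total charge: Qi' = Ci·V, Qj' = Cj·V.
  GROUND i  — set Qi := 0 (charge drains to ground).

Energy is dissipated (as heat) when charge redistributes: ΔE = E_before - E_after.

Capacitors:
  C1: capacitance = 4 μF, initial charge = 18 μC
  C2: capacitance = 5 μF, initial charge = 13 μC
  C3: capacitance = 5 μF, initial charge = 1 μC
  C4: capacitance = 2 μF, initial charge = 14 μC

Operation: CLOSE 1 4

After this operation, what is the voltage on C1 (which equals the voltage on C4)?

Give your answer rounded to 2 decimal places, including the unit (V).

Initial: C1(4μF, Q=18μC, V=4.50V), C2(5μF, Q=13μC, V=2.60V), C3(5μF, Q=1μC, V=0.20V), C4(2μF, Q=14μC, V=7.00V)
Op 1: CLOSE 1-4: Q_total=32.00, C_total=6.00, V=5.33; Q1=21.33, Q4=10.67; dissipated=4.167

Answer: 5.33 V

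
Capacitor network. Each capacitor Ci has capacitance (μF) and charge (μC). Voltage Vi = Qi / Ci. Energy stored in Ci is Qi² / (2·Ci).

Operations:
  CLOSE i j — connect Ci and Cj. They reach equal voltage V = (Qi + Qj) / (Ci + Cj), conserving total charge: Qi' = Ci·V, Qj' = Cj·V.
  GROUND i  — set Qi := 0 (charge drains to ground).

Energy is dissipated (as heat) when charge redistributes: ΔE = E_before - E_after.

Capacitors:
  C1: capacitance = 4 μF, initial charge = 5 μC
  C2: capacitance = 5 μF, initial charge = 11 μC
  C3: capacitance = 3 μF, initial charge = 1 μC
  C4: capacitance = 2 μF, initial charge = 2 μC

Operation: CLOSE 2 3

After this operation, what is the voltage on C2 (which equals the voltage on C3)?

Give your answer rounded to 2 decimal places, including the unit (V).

Answer: 1.50 V

Derivation:
Initial: C1(4μF, Q=5μC, V=1.25V), C2(5μF, Q=11μC, V=2.20V), C3(3μF, Q=1μC, V=0.33V), C4(2μF, Q=2μC, V=1.00V)
Op 1: CLOSE 2-3: Q_total=12.00, C_total=8.00, V=1.50; Q2=7.50, Q3=4.50; dissipated=3.267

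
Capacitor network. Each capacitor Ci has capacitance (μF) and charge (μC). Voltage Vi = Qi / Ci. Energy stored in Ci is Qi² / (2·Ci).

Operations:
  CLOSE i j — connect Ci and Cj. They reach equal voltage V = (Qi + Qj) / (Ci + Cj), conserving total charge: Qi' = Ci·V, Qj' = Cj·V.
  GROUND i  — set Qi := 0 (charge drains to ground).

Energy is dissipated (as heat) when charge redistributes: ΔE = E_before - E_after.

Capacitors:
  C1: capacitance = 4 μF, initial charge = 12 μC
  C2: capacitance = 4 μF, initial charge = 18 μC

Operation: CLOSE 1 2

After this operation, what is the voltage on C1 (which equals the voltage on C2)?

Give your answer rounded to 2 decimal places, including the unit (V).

Answer: 3.75 V

Derivation:
Initial: C1(4μF, Q=12μC, V=3.00V), C2(4μF, Q=18μC, V=4.50V)
Op 1: CLOSE 1-2: Q_total=30.00, C_total=8.00, V=3.75; Q1=15.00, Q2=15.00; dissipated=2.250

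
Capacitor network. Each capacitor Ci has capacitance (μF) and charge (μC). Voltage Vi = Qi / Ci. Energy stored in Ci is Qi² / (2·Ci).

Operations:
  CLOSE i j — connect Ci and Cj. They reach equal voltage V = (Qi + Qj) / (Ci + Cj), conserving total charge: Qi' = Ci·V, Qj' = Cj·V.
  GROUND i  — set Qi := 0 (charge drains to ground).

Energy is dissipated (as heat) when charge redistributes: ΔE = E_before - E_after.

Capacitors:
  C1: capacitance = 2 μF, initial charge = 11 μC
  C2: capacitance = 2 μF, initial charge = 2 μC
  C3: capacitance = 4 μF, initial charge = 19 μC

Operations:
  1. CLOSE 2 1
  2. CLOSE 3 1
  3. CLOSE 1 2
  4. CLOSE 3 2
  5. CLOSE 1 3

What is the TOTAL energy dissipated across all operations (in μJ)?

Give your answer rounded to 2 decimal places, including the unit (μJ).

Initial: C1(2μF, Q=11μC, V=5.50V), C2(2μF, Q=2μC, V=1.00V), C3(4μF, Q=19μC, V=4.75V)
Op 1: CLOSE 2-1: Q_total=13.00, C_total=4.00, V=3.25; Q2=6.50, Q1=6.50; dissipated=10.125
Op 2: CLOSE 3-1: Q_total=25.50, C_total=6.00, V=4.25; Q3=17.00, Q1=8.50; dissipated=1.500
Op 3: CLOSE 1-2: Q_total=15.00, C_total=4.00, V=3.75; Q1=7.50, Q2=7.50; dissipated=0.500
Op 4: CLOSE 3-2: Q_total=24.50, C_total=6.00, V=4.08; Q3=16.33, Q2=8.17; dissipated=0.167
Op 5: CLOSE 1-3: Q_total=23.83, C_total=6.00, V=3.97; Q1=7.94, Q3=15.89; dissipated=0.074
Total dissipated: 12.366 μJ

Answer: 12.37 μJ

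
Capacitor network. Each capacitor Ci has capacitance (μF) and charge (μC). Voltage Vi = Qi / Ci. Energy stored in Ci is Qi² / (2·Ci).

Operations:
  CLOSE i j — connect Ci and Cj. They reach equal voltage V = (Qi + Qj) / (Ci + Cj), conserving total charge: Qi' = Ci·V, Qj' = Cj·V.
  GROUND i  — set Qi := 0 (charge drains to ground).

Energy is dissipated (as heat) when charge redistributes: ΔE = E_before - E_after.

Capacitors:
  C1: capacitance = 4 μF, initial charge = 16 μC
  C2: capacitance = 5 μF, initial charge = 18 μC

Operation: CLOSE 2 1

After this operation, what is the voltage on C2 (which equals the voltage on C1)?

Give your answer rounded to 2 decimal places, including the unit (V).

Answer: 3.78 V

Derivation:
Initial: C1(4μF, Q=16μC, V=4.00V), C2(5μF, Q=18μC, V=3.60V)
Op 1: CLOSE 2-1: Q_total=34.00, C_total=9.00, V=3.78; Q2=18.89, Q1=15.11; dissipated=0.178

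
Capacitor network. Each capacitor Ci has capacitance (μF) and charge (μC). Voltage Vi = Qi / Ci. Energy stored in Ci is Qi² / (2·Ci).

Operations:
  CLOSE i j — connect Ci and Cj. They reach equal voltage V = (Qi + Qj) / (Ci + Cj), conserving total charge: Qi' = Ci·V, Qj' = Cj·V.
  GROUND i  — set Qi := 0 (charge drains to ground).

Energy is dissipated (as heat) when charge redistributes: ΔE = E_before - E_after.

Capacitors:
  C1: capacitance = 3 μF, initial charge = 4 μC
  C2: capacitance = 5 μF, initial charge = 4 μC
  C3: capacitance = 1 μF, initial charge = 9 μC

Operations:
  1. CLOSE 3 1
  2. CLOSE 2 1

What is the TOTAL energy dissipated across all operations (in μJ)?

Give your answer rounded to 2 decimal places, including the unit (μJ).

Answer: 27.67 μJ

Derivation:
Initial: C1(3μF, Q=4μC, V=1.33V), C2(5μF, Q=4μC, V=0.80V), C3(1μF, Q=9μC, V=9.00V)
Op 1: CLOSE 3-1: Q_total=13.00, C_total=4.00, V=3.25; Q3=3.25, Q1=9.75; dissipated=22.042
Op 2: CLOSE 2-1: Q_total=13.75, C_total=8.00, V=1.72; Q2=8.59, Q1=5.16; dissipated=5.627
Total dissipated: 27.669 μJ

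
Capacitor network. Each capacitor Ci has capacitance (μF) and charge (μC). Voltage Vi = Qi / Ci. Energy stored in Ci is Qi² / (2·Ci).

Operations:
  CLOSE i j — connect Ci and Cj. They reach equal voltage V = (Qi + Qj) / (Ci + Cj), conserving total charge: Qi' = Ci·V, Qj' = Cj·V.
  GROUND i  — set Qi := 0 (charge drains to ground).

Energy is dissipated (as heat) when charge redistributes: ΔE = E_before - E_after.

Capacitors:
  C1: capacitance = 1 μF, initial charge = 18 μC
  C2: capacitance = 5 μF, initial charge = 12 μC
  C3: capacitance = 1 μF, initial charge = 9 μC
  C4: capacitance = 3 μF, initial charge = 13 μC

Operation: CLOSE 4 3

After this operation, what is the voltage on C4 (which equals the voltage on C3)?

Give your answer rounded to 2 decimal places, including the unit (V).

Answer: 5.50 V

Derivation:
Initial: C1(1μF, Q=18μC, V=18.00V), C2(5μF, Q=12μC, V=2.40V), C3(1μF, Q=9μC, V=9.00V), C4(3μF, Q=13μC, V=4.33V)
Op 1: CLOSE 4-3: Q_total=22.00, C_total=4.00, V=5.50; Q4=16.50, Q3=5.50; dissipated=8.167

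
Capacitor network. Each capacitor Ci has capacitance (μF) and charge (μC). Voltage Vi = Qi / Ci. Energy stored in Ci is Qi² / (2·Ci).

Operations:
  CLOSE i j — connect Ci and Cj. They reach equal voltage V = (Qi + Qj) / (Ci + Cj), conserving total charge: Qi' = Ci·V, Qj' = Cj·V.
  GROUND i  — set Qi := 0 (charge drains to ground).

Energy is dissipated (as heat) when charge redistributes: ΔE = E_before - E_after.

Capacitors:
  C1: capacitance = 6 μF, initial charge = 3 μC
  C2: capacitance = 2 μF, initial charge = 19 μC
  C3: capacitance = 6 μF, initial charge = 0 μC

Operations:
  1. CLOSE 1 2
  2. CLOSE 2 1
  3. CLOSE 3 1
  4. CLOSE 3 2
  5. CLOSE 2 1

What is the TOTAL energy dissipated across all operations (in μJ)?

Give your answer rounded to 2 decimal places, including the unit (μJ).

Initial: C1(6μF, Q=3μC, V=0.50V), C2(2μF, Q=19μC, V=9.50V), C3(6μF, Q=0μC, V=0.00V)
Op 1: CLOSE 1-2: Q_total=22.00, C_total=8.00, V=2.75; Q1=16.50, Q2=5.50; dissipated=60.750
Op 2: CLOSE 2-1: Q_total=22.00, C_total=8.00, V=2.75; Q2=5.50, Q1=16.50; dissipated=0.000
Op 3: CLOSE 3-1: Q_total=16.50, C_total=12.00, V=1.38; Q3=8.25, Q1=8.25; dissipated=11.344
Op 4: CLOSE 3-2: Q_total=13.75, C_total=8.00, V=1.72; Q3=10.31, Q2=3.44; dissipated=1.418
Op 5: CLOSE 2-1: Q_total=11.69, C_total=8.00, V=1.46; Q2=2.92, Q1=8.77; dissipated=0.089
Total dissipated: 73.600 μJ

Answer: 73.60 μJ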